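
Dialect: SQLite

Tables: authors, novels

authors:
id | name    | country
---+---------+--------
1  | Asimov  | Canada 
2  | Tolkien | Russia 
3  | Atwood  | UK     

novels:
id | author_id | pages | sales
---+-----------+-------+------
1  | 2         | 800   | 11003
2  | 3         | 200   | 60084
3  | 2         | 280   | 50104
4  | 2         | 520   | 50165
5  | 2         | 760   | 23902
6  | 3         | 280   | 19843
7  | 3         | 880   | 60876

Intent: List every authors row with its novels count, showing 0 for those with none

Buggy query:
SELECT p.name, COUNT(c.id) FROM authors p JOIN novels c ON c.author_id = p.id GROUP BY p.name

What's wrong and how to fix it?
Bug: INNER JOIN drops authors rows that have no matching novels rows

Fix: Use LEFT JOIN so parents without children still appear (COUNT(c.id) gives 0)

Corrected query:
SELECT p.name, COUNT(c.id) FROM authors p LEFT JOIN novels c ON c.author_id = p.id GROUP BY p.name

Result:
name    | COUNT(c.id)
--------+------------
Asimov  | 0          
Atwood  | 3          
Tolkien | 4          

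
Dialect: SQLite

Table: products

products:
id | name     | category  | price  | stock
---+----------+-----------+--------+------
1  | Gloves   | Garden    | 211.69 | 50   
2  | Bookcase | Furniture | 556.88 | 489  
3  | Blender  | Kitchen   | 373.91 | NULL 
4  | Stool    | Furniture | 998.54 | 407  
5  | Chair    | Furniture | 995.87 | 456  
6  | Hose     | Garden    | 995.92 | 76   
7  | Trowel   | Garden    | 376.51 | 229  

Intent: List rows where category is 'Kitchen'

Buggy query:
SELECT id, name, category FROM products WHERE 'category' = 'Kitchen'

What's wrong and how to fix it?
Bug: 'category' in single quotes is a string literal, not the column; the comparison is literal-vs-literal and never true

Fix: Reference the column as category without single quotes

Corrected query:
SELECT id, name, category FROM products WHERE category = 'Kitchen'

Result:
id | name    | category
---+---------+---------
3  | Blender | Kitchen 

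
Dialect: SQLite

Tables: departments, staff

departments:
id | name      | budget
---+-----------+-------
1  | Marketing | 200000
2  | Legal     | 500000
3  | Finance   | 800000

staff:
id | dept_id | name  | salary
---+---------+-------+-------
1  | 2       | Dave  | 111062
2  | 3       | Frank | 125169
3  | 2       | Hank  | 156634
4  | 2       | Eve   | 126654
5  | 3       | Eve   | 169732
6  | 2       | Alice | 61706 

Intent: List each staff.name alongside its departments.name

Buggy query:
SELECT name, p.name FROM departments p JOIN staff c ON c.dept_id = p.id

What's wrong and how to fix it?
Bug: Both tables have a 'name' column; the unqualified reference is ambiguous

Fix: Qualify the column with its table alias (c.name)

Corrected query:
SELECT c.name, p.name FROM departments p JOIN staff c ON c.dept_id = p.id

Result:
name  | name   
------+--------
Dave  | Legal  
Frank | Finance
Hank  | Legal  
Eve   | Legal  
Eve   | Finance
Alice | Legal  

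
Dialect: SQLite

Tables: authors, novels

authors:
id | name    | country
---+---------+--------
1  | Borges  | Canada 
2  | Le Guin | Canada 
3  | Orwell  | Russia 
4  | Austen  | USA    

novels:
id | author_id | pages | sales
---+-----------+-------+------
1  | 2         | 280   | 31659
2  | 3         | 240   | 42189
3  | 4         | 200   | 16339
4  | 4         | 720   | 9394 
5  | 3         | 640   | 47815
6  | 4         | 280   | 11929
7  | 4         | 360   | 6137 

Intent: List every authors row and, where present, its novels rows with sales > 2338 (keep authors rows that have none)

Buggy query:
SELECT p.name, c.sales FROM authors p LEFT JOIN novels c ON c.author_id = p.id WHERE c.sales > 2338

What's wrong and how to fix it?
Bug: A WHERE condition on the right-hand table after LEFT JOIN drops unmatched parents

Fix: Move the right-table condition into the ON clause so unmatched parents are kept

Corrected query:
SELECT p.name, c.sales FROM authors p LEFT JOIN novels c ON c.author_id = p.id AND c.sales > 2338

Result:
name    | sales
--------+------
Borges  | NULL 
Le Guin | 31659
Orwell  | 42189
Orwell  | 47815
Austen  | 6137 
Austen  | 9394 
Austen  | 11929
Austen  | 16339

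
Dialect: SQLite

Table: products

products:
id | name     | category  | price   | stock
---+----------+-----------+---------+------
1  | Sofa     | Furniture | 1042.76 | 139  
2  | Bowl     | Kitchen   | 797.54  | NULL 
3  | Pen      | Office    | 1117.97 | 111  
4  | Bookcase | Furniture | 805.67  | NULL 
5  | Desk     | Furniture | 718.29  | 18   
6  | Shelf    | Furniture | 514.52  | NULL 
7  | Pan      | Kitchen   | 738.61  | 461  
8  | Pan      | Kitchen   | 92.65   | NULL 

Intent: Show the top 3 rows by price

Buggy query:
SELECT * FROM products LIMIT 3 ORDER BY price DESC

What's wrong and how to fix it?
Bug: LIMIT must come after ORDER BY

Fix: Swap the clauses: ORDER BY first, then LIMIT

Corrected query:
SELECT * FROM products ORDER BY price DESC LIMIT 3

Result:
id | name     | category  | price   | stock
---+----------+-----------+---------+------
3  | Pen      | Office    | 1117.97 | 111  
1  | Sofa     | Furniture | 1042.76 | 139  
4  | Bookcase | Furniture | 805.67  | NULL 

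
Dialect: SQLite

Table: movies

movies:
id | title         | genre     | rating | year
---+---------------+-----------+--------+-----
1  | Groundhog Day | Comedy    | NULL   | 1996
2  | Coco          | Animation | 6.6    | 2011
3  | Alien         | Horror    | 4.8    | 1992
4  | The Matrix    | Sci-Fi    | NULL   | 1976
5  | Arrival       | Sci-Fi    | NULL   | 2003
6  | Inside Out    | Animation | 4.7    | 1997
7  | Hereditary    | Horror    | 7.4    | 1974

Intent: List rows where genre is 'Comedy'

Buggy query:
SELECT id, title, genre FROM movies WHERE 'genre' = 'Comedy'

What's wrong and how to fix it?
Bug: Single quotes denote string literals in SQL; the column name is being compared as a constant string

Fix: Remove the quotes around the column name (or use double quotes for an identifier)

Corrected query:
SELECT id, title, genre FROM movies WHERE genre = 'Comedy'

Result:
id | title         | genre 
---+---------------+-------
1  | Groundhog Day | Comedy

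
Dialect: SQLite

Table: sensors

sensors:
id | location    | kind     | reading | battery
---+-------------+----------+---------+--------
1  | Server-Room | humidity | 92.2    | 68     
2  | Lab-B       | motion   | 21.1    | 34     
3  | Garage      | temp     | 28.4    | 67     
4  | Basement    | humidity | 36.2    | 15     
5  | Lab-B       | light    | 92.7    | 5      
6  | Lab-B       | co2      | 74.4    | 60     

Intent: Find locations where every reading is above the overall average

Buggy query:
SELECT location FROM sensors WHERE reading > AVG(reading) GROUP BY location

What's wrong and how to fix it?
Bug: WHERE evaluates per row before aggregation, so AVG() is unavailable

Fix: Use a subquery for AVG and a HAVING MIN(...) filter so the condition holds for every row in the group

Corrected query:
SELECT location FROM sensors GROUP BY location HAVING MIN(reading) > (SELECT AVG(reading) FROM sensors)

Result:
location   
-----------
Server-Room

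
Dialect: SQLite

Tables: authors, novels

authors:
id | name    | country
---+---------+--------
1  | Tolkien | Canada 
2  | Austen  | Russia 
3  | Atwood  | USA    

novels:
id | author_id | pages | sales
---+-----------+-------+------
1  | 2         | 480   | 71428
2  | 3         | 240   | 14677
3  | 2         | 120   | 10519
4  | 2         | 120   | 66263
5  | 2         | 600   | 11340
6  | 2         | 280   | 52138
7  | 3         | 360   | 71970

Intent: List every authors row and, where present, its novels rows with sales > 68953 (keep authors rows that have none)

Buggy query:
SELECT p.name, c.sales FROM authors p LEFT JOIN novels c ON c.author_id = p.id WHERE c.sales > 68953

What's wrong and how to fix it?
Bug: Filtering c.sales in WHERE discards the NULL rows produced by LEFT JOIN, turning it into an inner join

Fix: Put 'c.sales > 68953' in the JOIN's ON clause instead of WHERE

Corrected query:
SELECT p.name, c.sales FROM authors p LEFT JOIN novels c ON c.author_id = p.id AND c.sales > 68953

Result:
name    | sales
--------+------
Tolkien | NULL 
Austen  | 71428
Atwood  | 71970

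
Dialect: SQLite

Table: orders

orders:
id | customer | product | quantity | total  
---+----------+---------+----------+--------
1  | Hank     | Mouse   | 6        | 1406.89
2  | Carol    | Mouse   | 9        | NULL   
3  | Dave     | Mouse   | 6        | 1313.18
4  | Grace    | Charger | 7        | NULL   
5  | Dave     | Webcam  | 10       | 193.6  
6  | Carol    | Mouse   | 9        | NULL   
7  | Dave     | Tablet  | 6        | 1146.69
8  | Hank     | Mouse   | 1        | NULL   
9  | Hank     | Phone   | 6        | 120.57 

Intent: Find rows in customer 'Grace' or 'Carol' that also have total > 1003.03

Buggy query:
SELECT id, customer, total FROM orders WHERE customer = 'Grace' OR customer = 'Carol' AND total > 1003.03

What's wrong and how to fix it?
Bug: Without parentheses, AND is evaluated before OR, so the total filter only applies to the 'Carol' branch

Fix: Group the OR with parentheses (or use IN), then AND the threshold

Corrected query:
SELECT id, customer, total FROM orders WHERE (customer = 'Grace' OR customer = 'Carol') AND total > 1003.03

Result:
(no rows)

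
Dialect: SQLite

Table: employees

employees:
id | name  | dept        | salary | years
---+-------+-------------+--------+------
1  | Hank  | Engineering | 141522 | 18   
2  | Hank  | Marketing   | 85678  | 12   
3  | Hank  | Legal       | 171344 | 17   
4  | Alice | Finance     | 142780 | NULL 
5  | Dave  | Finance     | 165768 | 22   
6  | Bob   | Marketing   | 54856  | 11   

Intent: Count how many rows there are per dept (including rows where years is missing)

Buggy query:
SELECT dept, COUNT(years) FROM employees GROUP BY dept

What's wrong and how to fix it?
Bug: COUNT(column) counts non-NULL values only; rows with NULL years aren't counted

Fix: Replace COUNT(years) with COUNT(*)

Corrected query:
SELECT dept, COUNT(*) FROM employees GROUP BY dept

Result:
dept        | COUNT(*)
------------+---------
Engineering | 1       
Finance     | 2       
Legal       | 1       
Marketing   | 2       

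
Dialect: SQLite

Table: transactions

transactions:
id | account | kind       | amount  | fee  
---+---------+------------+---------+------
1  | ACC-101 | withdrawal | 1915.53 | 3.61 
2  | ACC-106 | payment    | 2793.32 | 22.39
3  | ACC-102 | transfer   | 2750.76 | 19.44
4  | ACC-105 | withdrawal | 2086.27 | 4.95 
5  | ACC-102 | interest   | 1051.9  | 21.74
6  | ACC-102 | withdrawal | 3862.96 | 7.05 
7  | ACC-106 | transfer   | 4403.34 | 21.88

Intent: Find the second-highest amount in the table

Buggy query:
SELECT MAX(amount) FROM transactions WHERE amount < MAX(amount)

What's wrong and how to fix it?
Bug: MAX(amount) on the right of the comparison is an aggregate-in-WHERE error

Fix: Put the inner MAX in a scalar subquery

Corrected query:
SELECT MAX(amount) FROM transactions WHERE amount < (SELECT MAX(amount) FROM transactions)

Result:
MAX(amount)
-----------
3862.96    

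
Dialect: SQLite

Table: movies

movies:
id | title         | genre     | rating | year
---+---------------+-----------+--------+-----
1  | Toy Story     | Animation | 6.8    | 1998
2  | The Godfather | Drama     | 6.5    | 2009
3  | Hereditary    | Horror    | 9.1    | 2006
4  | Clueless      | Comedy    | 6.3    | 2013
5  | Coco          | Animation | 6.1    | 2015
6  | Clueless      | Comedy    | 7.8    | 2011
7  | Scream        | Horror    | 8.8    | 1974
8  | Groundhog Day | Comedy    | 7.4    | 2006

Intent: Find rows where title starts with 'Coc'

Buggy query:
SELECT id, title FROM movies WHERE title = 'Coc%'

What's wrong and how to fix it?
Bug: Wildcards only work with LIKE; '=' treats '%' as a literal character

Fix: Use LIKE for wildcard pattern matching

Corrected query:
SELECT id, title FROM movies WHERE title LIKE 'Coc%'

Result:
id | title
---+------
5  | Coco 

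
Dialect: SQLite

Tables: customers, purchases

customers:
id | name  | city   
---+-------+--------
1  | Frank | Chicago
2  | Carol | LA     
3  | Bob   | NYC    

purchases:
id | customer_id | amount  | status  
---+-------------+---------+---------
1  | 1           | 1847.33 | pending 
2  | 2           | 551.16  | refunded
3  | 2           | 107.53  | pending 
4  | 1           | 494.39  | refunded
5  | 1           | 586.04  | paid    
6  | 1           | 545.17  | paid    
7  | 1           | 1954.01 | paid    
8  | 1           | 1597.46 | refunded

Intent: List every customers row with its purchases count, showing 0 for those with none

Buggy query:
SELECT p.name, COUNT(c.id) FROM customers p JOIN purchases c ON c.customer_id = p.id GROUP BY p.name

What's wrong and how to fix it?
Bug: INNER JOIN drops customers rows that have no matching purchases rows

Fix: Switch to LEFT JOIN to retain unmatched parent rows

Corrected query:
SELECT p.name, COUNT(c.id) FROM customers p LEFT JOIN purchases c ON c.customer_id = p.id GROUP BY p.name

Result:
name  | COUNT(c.id)
------+------------
Bob   | 0          
Carol | 2          
Frank | 6          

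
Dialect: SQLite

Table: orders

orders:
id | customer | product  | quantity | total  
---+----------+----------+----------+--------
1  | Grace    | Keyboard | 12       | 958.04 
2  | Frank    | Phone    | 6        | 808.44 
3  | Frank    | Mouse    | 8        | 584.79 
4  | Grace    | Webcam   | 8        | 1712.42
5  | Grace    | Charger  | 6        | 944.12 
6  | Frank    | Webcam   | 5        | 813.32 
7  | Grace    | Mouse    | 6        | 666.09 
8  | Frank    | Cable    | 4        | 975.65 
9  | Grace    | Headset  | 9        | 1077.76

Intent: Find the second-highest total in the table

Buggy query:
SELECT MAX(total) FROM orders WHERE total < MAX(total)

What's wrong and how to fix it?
Bug: The inner MAX is an aggregate inside WHERE, which is not allowed

Fix: Compute the overall MAX in a subquery, then take MAX of rows below it

Corrected query:
SELECT MAX(total) FROM orders WHERE total < (SELECT MAX(total) FROM orders)

Result:
MAX(total)
----------
1077.76   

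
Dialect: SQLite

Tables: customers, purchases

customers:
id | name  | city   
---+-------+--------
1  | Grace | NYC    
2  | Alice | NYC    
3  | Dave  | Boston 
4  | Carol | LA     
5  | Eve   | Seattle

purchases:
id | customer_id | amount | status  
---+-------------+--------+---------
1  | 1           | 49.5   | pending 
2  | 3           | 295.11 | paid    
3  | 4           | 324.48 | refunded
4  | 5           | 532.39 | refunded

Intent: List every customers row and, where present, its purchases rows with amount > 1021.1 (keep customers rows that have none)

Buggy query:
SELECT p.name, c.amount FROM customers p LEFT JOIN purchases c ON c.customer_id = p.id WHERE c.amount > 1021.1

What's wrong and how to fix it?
Bug: A WHERE condition on the right-hand table after LEFT JOIN drops unmatched parents

Fix: Put 'c.amount > 1021.1' in the JOIN's ON clause instead of WHERE

Corrected query:
SELECT p.name, c.amount FROM customers p LEFT JOIN purchases c ON c.customer_id = p.id AND c.amount > 1021.1

Result:
name  | amount
------+-------
Grace | NULL  
Alice | NULL  
Dave  | NULL  
Carol | NULL  
Eve   | NULL  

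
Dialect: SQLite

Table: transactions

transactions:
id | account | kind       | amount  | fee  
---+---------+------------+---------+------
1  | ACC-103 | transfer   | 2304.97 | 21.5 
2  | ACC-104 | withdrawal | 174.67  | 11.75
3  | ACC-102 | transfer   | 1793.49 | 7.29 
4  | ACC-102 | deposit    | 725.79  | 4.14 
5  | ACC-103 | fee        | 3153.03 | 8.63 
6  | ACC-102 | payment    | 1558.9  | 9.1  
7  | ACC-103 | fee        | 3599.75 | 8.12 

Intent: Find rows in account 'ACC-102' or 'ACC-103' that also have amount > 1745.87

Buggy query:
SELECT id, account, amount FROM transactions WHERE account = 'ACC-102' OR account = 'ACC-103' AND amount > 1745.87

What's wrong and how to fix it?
Bug: AND binds tighter than OR, so this parses as account = 'ACC-102' OR (account = 'ACC-103' AND amount > 1745.87)

Fix: Add parentheses around the OR so the AND applies to both alternatives

Corrected query:
SELECT id, account, amount FROM transactions WHERE (account = 'ACC-102' OR account = 'ACC-103') AND amount > 1745.87

Result:
id | account | amount 
---+---------+--------
1  | ACC-103 | 2304.97
3  | ACC-102 | 1793.49
5  | ACC-103 | 3153.03
7  | ACC-103 | 3599.75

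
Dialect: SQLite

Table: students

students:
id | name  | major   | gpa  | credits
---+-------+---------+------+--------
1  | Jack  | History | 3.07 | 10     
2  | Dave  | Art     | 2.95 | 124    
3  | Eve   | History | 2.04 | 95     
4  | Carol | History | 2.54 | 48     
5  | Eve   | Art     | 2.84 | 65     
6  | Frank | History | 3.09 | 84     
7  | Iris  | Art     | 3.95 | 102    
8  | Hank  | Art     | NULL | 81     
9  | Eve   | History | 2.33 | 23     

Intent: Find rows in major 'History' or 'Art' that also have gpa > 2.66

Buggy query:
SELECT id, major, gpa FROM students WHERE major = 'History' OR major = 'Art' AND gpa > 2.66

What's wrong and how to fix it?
Bug: AND binds tighter than OR, so this parses as major = 'History' OR (major = 'Art' AND gpa > 2.66)

Fix: Add parentheses around the OR so the AND applies to both alternatives

Corrected query:
SELECT id, major, gpa FROM students WHERE (major = 'History' OR major = 'Art') AND gpa > 2.66

Result:
id | major   | gpa 
---+---------+-----
1  | History | 3.07
2  | Art     | 2.95
5  | Art     | 2.84
6  | History | 3.09
7  | Art     | 3.95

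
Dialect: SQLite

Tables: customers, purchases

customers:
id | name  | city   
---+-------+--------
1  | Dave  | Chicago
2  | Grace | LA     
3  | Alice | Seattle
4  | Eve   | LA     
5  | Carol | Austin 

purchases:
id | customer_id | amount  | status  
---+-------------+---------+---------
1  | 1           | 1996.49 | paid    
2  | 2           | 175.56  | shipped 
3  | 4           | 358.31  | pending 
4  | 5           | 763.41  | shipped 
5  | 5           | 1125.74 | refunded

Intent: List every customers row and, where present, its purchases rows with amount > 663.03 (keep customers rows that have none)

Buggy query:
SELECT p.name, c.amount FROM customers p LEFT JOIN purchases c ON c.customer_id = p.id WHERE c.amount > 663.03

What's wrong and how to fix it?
Bug: Filtering c.amount in WHERE discards the NULL rows produced by LEFT JOIN, turning it into an inner join

Fix: Move the right-table condition into the ON clause so unmatched parents are kept

Corrected query:
SELECT p.name, c.amount FROM customers p LEFT JOIN purchases c ON c.customer_id = p.id AND c.amount > 663.03

Result:
name  | amount 
------+--------
Dave  | 1996.49
Grace | NULL   
Alice | NULL   
Eve   | NULL   
Carol | 763.41 
Carol | 1125.74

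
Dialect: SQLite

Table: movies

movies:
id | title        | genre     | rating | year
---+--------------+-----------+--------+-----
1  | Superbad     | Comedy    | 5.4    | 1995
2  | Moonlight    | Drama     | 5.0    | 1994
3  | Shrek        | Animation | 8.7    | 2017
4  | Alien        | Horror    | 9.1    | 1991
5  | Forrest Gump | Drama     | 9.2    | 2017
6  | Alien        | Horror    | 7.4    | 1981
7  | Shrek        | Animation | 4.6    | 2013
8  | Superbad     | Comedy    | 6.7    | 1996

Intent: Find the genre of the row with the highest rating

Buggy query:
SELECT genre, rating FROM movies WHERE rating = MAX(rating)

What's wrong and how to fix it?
Bug: MAX(rating) is an aggregate and cannot be used directly in WHERE

Fix: Use a subquery: WHERE rating = (SELECT MAX(rating) FROM movies)

Corrected query:
SELECT genre, rating FROM movies WHERE rating = (SELECT MAX(rating) FROM movies)

Result:
genre | rating
------+-------
Drama | 9.2   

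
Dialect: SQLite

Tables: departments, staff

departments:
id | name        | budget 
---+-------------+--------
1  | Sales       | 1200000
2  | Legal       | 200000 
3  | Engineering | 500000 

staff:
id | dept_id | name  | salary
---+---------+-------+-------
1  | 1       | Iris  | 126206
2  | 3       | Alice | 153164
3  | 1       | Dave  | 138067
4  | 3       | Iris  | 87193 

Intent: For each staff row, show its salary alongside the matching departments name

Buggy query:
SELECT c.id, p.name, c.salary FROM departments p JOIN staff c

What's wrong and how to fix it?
Bug: JOIN with no ON clause produces a cartesian product; every staff row pairs with every departments row

Fix: Specify the join condition linking the foreign key to the parent id

Corrected query:
SELECT c.id, p.name, c.salary FROM departments p JOIN staff c ON c.dept_id = p.id

Result:
id | name        | salary
---+-------------+-------
1  | Sales       | 126206
2  | Engineering | 153164
3  | Sales       | 138067
4  | Engineering | 87193 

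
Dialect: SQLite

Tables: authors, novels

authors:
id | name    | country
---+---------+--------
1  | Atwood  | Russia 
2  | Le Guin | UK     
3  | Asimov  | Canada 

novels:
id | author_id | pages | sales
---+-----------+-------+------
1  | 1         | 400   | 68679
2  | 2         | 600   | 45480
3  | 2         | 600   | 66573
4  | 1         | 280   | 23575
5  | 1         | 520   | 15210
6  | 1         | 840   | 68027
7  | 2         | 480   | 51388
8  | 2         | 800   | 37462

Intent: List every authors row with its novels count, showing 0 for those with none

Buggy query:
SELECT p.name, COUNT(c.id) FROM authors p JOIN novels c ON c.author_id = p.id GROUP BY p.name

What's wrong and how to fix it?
Bug: INNER JOIN drops authors rows that have no matching novels rows

Fix: Switch to LEFT JOIN to retain unmatched parent rows

Corrected query:
SELECT p.name, COUNT(c.id) FROM authors p LEFT JOIN novels c ON c.author_id = p.id GROUP BY p.name

Result:
name    | COUNT(c.id)
--------+------------
Asimov  | 0          
Atwood  | 4          
Le Guin | 4          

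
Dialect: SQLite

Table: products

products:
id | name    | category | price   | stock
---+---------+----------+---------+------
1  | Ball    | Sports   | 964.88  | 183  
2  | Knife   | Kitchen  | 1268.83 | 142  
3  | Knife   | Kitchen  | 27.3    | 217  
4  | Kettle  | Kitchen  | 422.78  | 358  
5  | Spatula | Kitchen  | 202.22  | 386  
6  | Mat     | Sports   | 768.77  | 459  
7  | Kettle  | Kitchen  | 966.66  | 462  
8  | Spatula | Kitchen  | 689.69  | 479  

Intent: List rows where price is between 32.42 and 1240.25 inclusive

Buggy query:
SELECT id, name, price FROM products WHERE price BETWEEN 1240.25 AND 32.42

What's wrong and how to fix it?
Bug: BETWEEN expects the lower bound first; with 1240.25 AND 32.42 the range is empty

Fix: Swap the bounds so the smaller value comes first

Corrected query:
SELECT id, name, price FROM products WHERE price BETWEEN 32.42 AND 1240.25

Result:
id | name    | price 
---+---------+-------
1  | Ball    | 964.88
4  | Kettle  | 422.78
5  | Spatula | 202.22
6  | Mat     | 768.77
7  | Kettle  | 966.66
8  | Spatula | 689.69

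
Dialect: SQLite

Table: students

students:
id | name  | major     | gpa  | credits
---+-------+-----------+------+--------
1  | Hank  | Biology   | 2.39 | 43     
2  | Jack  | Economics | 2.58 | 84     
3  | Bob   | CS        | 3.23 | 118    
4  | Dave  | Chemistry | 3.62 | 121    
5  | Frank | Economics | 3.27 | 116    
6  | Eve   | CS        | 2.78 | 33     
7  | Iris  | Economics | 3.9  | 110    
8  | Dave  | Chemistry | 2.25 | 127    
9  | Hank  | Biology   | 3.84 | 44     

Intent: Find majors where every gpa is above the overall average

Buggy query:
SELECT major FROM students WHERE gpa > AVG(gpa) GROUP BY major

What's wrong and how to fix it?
Bug: WHERE evaluates per row before aggregation, so AVG() is unavailable

Fix: Compute the overall average in a scalar subquery and compare each group's MIN against it in HAVING

Corrected query:
SELECT major FROM students GROUP BY major HAVING MIN(gpa) > (SELECT AVG(gpa) FROM students)

Result:
(no rows)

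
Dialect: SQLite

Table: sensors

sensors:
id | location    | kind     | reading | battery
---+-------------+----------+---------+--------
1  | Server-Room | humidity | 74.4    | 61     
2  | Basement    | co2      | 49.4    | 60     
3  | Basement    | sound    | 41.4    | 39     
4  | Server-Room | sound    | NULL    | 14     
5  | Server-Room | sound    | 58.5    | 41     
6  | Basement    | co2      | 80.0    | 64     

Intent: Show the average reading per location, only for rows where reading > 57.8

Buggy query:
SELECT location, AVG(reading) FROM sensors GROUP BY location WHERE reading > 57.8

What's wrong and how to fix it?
Bug: WHERE cannot follow GROUP BY

Fix: Place WHERE between FROM and GROUP BY

Corrected query:
SELECT location, AVG(reading) FROM sensors WHERE reading > 57.8 GROUP BY location

Result:
location    | AVG(reading)
------------+-------------
Basement    | 80          
Server-Room | 66.45       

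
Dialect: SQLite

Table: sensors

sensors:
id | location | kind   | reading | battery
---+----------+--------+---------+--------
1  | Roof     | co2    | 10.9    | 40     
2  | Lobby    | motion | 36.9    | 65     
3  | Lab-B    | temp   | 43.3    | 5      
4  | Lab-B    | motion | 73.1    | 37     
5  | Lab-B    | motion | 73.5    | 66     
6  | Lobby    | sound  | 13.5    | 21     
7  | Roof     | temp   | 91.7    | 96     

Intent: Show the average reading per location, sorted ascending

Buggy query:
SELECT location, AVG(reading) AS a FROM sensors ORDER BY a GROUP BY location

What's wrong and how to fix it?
Bug: GROUP BY must precede ORDER BY

Fix: Reorder: SELECT … FROM … GROUP BY … ORDER BY …

Corrected query:
SELECT location, AVG(reading) AS a FROM sensors GROUP BY location ORDER BY a

Result:
location | a   
---------+-----
Lobby    | 25.2
Roof     | 51.3
Lab-B    | 63.3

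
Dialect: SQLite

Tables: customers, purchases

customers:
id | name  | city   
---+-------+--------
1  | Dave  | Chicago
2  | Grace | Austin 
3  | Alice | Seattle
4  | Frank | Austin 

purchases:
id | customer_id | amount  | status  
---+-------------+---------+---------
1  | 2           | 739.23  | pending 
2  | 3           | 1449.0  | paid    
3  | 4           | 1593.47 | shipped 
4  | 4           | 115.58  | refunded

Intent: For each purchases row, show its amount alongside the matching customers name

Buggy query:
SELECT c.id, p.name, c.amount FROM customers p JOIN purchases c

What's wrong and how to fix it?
Bug: JOIN with no ON clause produces a cartesian product; every purchases row pairs with every customers row

Fix: Specify the join condition linking the foreign key to the parent id

Corrected query:
SELECT c.id, p.name, c.amount FROM customers p JOIN purchases c ON c.customer_id = p.id

Result:
id | name  | amount 
---+-------+--------
1  | Grace | 739.23 
2  | Alice | 1449   
3  | Frank | 1593.47
4  | Frank | 115.58 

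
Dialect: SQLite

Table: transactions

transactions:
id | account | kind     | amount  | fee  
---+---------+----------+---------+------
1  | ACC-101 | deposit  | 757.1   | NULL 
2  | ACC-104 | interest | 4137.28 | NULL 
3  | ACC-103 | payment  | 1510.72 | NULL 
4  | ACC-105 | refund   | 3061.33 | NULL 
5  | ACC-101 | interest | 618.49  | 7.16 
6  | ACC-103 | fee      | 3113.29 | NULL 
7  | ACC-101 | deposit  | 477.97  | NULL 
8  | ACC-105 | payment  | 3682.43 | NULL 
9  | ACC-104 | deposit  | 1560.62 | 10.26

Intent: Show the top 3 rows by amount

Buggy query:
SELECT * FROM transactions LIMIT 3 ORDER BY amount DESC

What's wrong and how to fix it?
Bug: ORDER BY cannot follow LIMIT; LIMIT is the final clause

Fix: Sort with ORDER BY, then apply LIMIT

Corrected query:
SELECT * FROM transactions ORDER BY amount DESC LIMIT 3

Result:
id | account | kind     | amount  | fee 
---+---------+----------+---------+-----
2  | ACC-104 | interest | 4137.28 | NULL
8  | ACC-105 | payment  | 3682.43 | NULL
6  | ACC-103 | fee      | 3113.29 | NULL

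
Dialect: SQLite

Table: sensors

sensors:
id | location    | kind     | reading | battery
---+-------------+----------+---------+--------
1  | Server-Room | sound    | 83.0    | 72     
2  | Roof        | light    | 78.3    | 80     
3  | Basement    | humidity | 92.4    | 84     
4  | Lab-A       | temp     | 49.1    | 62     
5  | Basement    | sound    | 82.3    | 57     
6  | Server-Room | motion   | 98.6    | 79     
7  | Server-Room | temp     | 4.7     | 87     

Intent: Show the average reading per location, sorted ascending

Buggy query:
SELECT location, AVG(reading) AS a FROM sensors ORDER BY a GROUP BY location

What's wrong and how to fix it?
Bug: ORDER BY appears before GROUP BY; SQL clause order requires GROUP BY first

Fix: Move ORDER BY to the end, after GROUP BY

Corrected query:
SELECT location, AVG(reading) AS a FROM sensors GROUP BY location ORDER BY a

Result:
location    | a    
------------+------
Lab-A       | 49.1 
Server-Room | 62.1 
Roof        | 78.3 
Basement    | 87.35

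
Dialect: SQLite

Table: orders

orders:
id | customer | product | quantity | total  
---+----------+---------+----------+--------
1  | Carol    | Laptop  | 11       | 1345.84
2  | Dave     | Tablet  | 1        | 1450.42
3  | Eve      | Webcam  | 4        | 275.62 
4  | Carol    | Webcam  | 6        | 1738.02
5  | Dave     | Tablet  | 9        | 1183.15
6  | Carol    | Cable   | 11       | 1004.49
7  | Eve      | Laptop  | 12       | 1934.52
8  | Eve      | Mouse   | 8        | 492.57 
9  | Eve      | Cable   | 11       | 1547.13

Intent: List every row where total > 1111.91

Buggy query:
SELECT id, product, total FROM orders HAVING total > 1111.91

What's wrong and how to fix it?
Bug: This is a non-aggregate query (no GROUP BY, no aggregates), so in SQLite the HAVING clause is invalid here; a row-level condition belongs in WHERE

Fix: Use WHERE for row-level filtering

Corrected query:
SELECT id, product, total FROM orders WHERE total > 1111.91

Result:
id | product | total  
---+---------+--------
1  | Laptop  | 1345.84
2  | Tablet  | 1450.42
4  | Webcam  | 1738.02
5  | Tablet  | 1183.15
7  | Laptop  | 1934.52
9  | Cable   | 1547.13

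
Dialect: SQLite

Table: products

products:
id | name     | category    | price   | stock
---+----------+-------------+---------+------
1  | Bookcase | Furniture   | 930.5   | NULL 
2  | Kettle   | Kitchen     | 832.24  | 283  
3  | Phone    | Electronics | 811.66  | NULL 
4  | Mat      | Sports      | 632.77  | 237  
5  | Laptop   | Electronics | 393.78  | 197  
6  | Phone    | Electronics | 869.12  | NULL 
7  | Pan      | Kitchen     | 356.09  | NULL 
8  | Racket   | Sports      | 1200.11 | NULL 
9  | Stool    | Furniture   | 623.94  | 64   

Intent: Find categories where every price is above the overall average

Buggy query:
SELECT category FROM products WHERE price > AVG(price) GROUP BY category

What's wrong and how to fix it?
Bug: AVG() is an aggregate; it can't sit directly in WHERE

Fix: Use a subquery for AVG and a HAVING MIN(...) filter so the condition holds for every row in the group

Corrected query:
SELECT category FROM products GROUP BY category HAVING MIN(price) > (SELECT AVG(price) FROM products)

Result:
(no rows)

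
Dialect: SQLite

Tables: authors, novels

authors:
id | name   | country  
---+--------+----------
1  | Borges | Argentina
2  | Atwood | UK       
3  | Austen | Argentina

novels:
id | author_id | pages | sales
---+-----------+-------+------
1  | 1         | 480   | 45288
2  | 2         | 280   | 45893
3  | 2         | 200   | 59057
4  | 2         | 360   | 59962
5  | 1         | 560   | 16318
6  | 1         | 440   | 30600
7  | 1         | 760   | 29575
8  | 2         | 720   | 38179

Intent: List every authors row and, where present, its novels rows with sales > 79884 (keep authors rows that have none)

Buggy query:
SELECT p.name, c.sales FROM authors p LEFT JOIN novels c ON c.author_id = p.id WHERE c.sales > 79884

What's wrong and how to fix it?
Bug: A WHERE condition on the right-hand table after LEFT JOIN drops unmatched parents

Fix: Put 'c.sales > 79884' in the JOIN's ON clause instead of WHERE

Corrected query:
SELECT p.name, c.sales FROM authors p LEFT JOIN novels c ON c.author_id = p.id AND c.sales > 79884

Result:
name   | sales
-------+------
Borges | NULL 
Atwood | NULL 
Austen | NULL 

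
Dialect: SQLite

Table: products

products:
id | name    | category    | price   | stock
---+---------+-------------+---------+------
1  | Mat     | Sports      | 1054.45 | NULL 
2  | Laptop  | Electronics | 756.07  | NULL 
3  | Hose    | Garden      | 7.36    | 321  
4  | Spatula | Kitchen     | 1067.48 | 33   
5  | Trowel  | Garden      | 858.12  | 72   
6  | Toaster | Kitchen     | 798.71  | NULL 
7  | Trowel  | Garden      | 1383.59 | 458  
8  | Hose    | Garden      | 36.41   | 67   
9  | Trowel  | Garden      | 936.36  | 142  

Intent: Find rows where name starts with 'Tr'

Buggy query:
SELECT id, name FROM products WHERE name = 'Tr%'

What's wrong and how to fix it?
Bug: Wildcards only work with LIKE; '=' treats '%' as a literal character

Fix: Use LIKE for wildcard pattern matching

Corrected query:
SELECT id, name FROM products WHERE name LIKE 'Tr%'

Result:
id | name  
---+-------
5  | Trowel
7  | Trowel
9  | Trowel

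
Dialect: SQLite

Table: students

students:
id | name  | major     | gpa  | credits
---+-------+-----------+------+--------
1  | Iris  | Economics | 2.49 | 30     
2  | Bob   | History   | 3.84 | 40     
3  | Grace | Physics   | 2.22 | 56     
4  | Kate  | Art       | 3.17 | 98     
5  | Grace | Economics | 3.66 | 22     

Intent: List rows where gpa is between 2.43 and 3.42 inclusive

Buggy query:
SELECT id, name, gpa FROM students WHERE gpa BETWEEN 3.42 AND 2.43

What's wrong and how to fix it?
Bug: The bounds are reversed; BETWEEN a AND b requires a <= b to match anything

Fix: Swap the bounds so the smaller value comes first

Corrected query:
SELECT id, name, gpa FROM students WHERE gpa BETWEEN 2.43 AND 3.42

Result:
id | name | gpa 
---+------+-----
1  | Iris | 2.49
4  | Kate | 3.17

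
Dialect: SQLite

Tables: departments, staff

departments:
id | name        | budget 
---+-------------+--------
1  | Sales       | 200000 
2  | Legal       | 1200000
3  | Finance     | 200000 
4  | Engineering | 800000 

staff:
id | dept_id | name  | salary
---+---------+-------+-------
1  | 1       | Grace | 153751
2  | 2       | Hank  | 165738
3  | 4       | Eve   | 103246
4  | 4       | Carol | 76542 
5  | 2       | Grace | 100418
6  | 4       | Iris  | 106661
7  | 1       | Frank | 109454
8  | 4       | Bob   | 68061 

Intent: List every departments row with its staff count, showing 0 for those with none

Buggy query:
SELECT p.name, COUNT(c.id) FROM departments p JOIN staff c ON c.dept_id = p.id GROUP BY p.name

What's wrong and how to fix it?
Bug: INNER JOIN drops departments rows that have no matching staff rows

Fix: Switch to LEFT JOIN to retain unmatched parent rows

Corrected query:
SELECT p.name, COUNT(c.id) FROM departments p LEFT JOIN staff c ON c.dept_id = p.id GROUP BY p.name

Result:
name        | COUNT(c.id)
------------+------------
Engineering | 4          
Finance     | 0          
Legal       | 2          
Sales       | 2          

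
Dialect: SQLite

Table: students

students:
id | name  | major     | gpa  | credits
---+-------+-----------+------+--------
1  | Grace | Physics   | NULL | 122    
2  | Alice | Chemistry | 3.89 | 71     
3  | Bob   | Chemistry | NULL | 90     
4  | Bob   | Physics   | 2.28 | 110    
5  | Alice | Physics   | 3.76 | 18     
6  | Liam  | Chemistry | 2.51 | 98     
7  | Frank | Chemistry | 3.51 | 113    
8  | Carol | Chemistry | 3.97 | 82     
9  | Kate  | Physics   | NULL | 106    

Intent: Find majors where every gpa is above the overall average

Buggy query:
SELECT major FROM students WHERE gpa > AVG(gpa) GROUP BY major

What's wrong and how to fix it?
Bug: AVG() is an aggregate; it can't sit directly in WHERE

Fix: Compute the overall average in a scalar subquery and compare each group's MIN against it in HAVING

Corrected query:
SELECT major FROM students GROUP BY major HAVING MIN(gpa) > (SELECT AVG(gpa) FROM students)

Result:
(no rows)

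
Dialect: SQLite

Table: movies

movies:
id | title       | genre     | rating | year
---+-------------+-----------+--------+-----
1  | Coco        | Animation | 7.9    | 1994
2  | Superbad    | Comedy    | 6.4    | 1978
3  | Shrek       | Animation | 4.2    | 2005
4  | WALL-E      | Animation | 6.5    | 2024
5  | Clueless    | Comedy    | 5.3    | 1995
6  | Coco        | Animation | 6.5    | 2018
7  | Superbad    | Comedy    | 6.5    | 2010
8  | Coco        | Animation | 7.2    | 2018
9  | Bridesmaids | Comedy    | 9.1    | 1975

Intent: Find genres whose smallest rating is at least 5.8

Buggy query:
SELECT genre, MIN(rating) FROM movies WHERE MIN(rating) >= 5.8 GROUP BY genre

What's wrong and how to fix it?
Bug: MIN() in WHERE is a misuse of aggregate

Fix: Replace WHERE with HAVING after the GROUP BY

Corrected query:
SELECT genre, MIN(rating) FROM movies GROUP BY genre HAVING MIN(rating) >= 5.8

Result:
(no rows)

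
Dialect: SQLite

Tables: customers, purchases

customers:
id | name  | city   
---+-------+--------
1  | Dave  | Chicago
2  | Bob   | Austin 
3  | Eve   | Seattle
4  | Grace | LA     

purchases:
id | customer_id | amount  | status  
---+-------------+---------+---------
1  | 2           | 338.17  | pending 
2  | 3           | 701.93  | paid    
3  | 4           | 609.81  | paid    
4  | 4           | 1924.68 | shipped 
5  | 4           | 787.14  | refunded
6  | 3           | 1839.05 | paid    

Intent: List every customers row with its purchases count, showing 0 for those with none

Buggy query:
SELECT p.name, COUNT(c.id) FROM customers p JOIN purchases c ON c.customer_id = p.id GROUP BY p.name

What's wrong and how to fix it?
Bug: An inner join excludes parents with zero children

Fix: Switch to LEFT JOIN to retain unmatched parent rows

Corrected query:
SELECT p.name, COUNT(c.id) FROM customers p LEFT JOIN purchases c ON c.customer_id = p.id GROUP BY p.name

Result:
name  | COUNT(c.id)
------+------------
Bob   | 1          
Dave  | 0          
Eve   | 2          
Grace | 3          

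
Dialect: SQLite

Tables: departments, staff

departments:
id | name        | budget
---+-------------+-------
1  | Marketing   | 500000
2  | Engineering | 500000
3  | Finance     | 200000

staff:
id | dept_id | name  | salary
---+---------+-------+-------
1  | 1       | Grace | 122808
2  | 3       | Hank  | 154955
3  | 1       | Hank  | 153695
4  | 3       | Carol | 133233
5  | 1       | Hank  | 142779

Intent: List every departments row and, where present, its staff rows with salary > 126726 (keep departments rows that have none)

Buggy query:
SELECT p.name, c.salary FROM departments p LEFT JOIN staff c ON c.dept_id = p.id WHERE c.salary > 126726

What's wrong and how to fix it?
Bug: A WHERE condition on the right-hand table after LEFT JOIN drops unmatched parents

Fix: Move the right-table condition into the ON clause so unmatched parents are kept

Corrected query:
SELECT p.name, c.salary FROM departments p LEFT JOIN staff c ON c.dept_id = p.id AND c.salary > 126726

Result:
name        | salary
------------+-------
Marketing   | 142779
Marketing   | 153695
Engineering | NULL  
Finance     | 133233
Finance     | 154955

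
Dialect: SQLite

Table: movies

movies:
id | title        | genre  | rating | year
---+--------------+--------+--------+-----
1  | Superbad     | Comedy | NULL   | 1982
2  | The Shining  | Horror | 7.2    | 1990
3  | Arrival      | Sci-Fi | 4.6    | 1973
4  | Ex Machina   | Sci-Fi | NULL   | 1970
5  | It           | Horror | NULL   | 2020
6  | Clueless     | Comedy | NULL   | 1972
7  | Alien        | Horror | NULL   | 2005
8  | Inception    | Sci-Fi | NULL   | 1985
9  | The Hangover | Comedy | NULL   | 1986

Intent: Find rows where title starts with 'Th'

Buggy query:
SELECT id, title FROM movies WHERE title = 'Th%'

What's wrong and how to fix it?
Bug: '=' compares the literal string including the % character; pattern matching needs LIKE

Fix: Use LIKE for wildcard pattern matching

Corrected query:
SELECT id, title FROM movies WHERE title LIKE 'Th%'

Result:
id | title       
---+-------------
2  | The Shining 
9  | The Hangover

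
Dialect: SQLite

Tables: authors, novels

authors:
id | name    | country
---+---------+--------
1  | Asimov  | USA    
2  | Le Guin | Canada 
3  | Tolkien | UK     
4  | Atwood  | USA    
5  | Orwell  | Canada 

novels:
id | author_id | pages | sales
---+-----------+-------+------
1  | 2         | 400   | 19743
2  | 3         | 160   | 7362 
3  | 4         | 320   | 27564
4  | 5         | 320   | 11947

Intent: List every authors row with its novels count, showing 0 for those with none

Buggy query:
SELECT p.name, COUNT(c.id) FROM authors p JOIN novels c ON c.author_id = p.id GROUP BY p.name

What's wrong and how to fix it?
Bug: An inner join excludes parents with zero children

Fix: Use LEFT JOIN so parents without children still appear (COUNT(c.id) gives 0)

Corrected query:
SELECT p.name, COUNT(c.id) FROM authors p LEFT JOIN novels c ON c.author_id = p.id GROUP BY p.name

Result:
name    | COUNT(c.id)
--------+------------
Asimov  | 0          
Atwood  | 1          
Le Guin | 1          
Orwell  | 1          
Tolkien | 1          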